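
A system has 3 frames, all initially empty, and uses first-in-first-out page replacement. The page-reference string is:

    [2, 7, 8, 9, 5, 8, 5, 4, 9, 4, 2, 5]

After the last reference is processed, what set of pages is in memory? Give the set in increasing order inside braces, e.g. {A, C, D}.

2 → miss, frames [2]
7 → miss, frames [2, 7]
8 → miss, frames [2, 7, 8]
9 → miss, evict 2, frames [7, 8, 9]
5 → miss, evict 7, frames [8, 9, 5]
8 → hit
5 → hit
4 → miss, evict 8, frames [9, 5, 4]
9 → hit
4 → hit
2 → miss, evict 9, frames [5, 4, 2]
5 → hit

{2, 4, 5}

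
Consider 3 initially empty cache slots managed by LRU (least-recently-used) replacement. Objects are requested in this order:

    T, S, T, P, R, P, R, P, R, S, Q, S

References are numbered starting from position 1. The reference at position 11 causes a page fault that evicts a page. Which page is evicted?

P

pos 1: T → fault, frames (T)
pos 2: S → fault, frames (T S)
pos 3: T → hit
pos 4: P → fault, frames (S T P)
pos 5: R → fault, evict S, frames (T P R)
pos 6: P → hit
pos 7: R → hit
pos 8: P → hit
pos 9: R → hit
pos 10: S → fault, evict T, frames (P R S)
pos 11: Q → fault, evict P, frames (R S Q)
At position 11, page P is evicted.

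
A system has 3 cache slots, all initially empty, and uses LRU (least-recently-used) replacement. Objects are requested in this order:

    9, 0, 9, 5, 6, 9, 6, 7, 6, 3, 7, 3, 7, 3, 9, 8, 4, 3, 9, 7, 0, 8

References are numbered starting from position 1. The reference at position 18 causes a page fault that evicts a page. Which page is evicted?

9

pos 1: 9: miss, frames (9)
pos 2: 0: miss, frames (9 0)
pos 3: 9: hit
pos 4: 5: miss, frames (0 9 5)
pos 5: 6: miss, evict 0, frames (9 5 6)
pos 6: 9: hit
pos 7: 6: hit
pos 8: 7: miss, evict 5, frames (9 6 7)
pos 9: 6: hit
pos 10: 3: miss, evict 9, frames (7 6 3)
pos 11: 7: hit
pos 12: 3: hit
pos 13: 7: hit
pos 14: 3: hit
pos 15: 9: miss, evict 6, frames (7 3 9)
pos 16: 8: miss, evict 7, frames (3 9 8)
pos 17: 4: miss, evict 3, frames (9 8 4)
pos 18: 3: miss, evict 9, frames (8 4 3)
At position 18, page 9 is evicted.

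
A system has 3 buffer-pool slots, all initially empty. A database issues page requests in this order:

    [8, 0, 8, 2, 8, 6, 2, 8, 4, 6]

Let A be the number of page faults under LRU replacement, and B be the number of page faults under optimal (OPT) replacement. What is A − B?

Under LRU: F F . F . F . . F F → 6 faults.
Under OPT: F F . F . F . . F . → 5 faults.
A − B = 6 − 5 = 1.

1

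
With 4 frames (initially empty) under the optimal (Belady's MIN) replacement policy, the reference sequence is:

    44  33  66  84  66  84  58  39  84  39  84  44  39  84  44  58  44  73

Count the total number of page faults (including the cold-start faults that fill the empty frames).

44 -> miss, frames {44}
33 -> miss, frames {44,33}
66 -> miss, frames {44,33,66}
84 -> miss, frames {44,33,66,84}
66 -> hit
84 -> hit
58 -> miss, evict 66, frames {44,33,84,58}
39 -> miss, evict 33, frames {44,84,58,39}
84 -> hit
39 -> hit
84 -> hit
44 -> hit
39 -> hit
84 -> hit
44 -> hit
58 -> hit
44 -> hit
73 -> miss, evict 39, frames {44,84,58,73}
Page faults: 7.

7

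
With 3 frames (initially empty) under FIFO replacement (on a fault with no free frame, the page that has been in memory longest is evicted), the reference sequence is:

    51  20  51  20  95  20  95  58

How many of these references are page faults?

4

51: fault, frames (51)
20: fault, frames (51 20)
51: hit
20: hit
95: fault, frames (51 20 95)
20: hit
95: hit
58: fault, evict 51, frames (20 95 58)
Page faults: 4.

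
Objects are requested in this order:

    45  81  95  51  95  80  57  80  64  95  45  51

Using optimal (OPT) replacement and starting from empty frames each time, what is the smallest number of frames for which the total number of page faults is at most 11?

2

f=1: 12 faults
f=2: 10 faults
f=3: 9 faults
f=4: 8 faults
f=5: 7 faults
f=6: 7 faults
f=7: 7 faults
Smallest f with faults ≤ 11 is 2.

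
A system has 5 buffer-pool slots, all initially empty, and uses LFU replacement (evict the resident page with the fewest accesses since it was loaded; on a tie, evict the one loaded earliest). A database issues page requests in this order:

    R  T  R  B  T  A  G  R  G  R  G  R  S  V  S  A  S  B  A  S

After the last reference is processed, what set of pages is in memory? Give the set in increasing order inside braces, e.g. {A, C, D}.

{A, G, R, S, T}

R -> miss, frames {R}
T -> miss, frames {R,T}
R -> hit
B -> miss, frames {R,T,B}
T -> hit
A -> miss, frames {R,T,B,A}
G -> miss, frames {R,T,B,A,G}
R -> hit
G -> hit
R -> hit
G -> hit
R -> hit
S -> miss, evict B, frames {R,T,A,G,S}
V -> miss, evict A, frames {R,T,G,S,V}
S -> hit
A -> miss, evict V, frames {R,T,G,S,A}
S -> hit
B -> miss, evict A, frames {R,T,G,S,B}
A -> miss, evict B, frames {R,T,G,S,A}
S -> hit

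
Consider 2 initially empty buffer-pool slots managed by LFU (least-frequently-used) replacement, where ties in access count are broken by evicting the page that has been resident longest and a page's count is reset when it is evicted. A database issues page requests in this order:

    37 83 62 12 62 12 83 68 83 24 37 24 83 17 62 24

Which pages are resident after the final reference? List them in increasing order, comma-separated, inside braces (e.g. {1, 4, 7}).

{12, 24}

37 → miss, frames [37]
83 → miss, frames [37, 83]
62 → miss, evict 37, frames [83, 62]
12 → miss, evict 83, frames [62, 12]
62 → hit
12 → hit
83 → miss, evict 62, frames [12, 83]
68 → miss, evict 83, frames [12, 68]
83 → miss, evict 68, frames [12, 83]
24 → miss, evict 83, frames [12, 24]
37 → miss, evict 24, frames [12, 37]
24 → miss, evict 37, frames [12, 24]
83 → miss, evict 24, frames [12, 83]
17 → miss, evict 83, frames [12, 17]
62 → miss, evict 17, frames [12, 62]
24 → miss, evict 62, frames [12, 24]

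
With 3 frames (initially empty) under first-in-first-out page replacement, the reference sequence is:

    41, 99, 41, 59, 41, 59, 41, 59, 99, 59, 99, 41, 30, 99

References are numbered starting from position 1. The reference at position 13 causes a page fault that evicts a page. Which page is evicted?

41

pos 1: 41 -> fault, frames (41)
pos 2: 99 -> fault, frames (41 99)
pos 3: 41 -> hit
pos 4: 59 -> fault, frames (41 99 59)
pos 5: 41 -> hit
pos 6: 59 -> hit
pos 7: 41 -> hit
pos 8: 59 -> hit
pos 9: 99 -> hit
pos 10: 59 -> hit
pos 11: 99 -> hit
pos 12: 41 -> hit
pos 13: 30 -> fault, evict 41, frames (99 59 30)
At position 13, page 41 is evicted.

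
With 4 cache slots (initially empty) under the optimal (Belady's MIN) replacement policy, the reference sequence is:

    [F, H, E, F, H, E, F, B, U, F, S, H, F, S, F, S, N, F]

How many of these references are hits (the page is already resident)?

F → miss, frames (F)
H → miss, frames (F H)
E → miss, frames (F H E)
F → hit
H → hit
E → hit
F → hit
B → miss, frames (F H E B)
U → miss, evict B, frames (F H E U)
F → hit
S → miss, evict U, frames (F H E S)
H → hit
F → hit
S → hit
F → hit
S → hit
N → miss, evict S, frames (F H E N)
F → hit
Hits: 11.

11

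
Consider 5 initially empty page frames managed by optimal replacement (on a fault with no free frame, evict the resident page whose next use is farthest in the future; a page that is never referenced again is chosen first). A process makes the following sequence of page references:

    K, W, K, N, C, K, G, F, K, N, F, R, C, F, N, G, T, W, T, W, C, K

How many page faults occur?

K → fault, frames (K)
W → fault, frames (K W)
K → hit
N → fault, frames (K W N)
C → fault, frames (K W N C)
K → hit
G → fault, frames (K W N C G)
F → fault, evict W, frames (K N C G F)
K → hit
N → hit
F → hit
R → fault, evict K, frames (N C G F R)
C → hit
F → hit
N → hit
G → hit
T → fault, evict R, frames (N C G F T)
W → fault, evict F, frames (N C G T W)
T → hit
W → hit
C → hit
K → fault, evict W, frames (N C G T K)
Page faults: 10.

10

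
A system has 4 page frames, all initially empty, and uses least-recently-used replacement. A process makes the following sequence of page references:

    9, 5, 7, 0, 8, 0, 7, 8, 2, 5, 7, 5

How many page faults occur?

9: fault, frames (9)
5: fault, frames (9 5)
7: fault, frames (9 5 7)
0: fault, frames (9 5 7 0)
8: fault, evict 9, frames (5 7 0 8)
0: hit
7: hit
8: hit
2: fault, evict 5, frames (0 7 8 2)
5: fault, evict 0, frames (7 8 2 5)
7: hit
5: hit
Page faults: 7.

7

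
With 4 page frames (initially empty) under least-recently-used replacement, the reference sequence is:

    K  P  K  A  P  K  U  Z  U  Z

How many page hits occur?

K → miss, frames {K}
P → miss, frames {K,P}
K → hit
A → miss, frames {P,K,A}
P → hit
K → hit
U → miss, frames {A,P,K,U}
Z → miss, evict A, frames {P,K,U,Z}
U → hit
Z → hit
Hits: 5.

5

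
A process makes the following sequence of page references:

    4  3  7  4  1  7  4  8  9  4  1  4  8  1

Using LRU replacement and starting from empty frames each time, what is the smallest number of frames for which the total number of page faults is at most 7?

f=1: 14 faults
f=2: 13 faults
f=3: 8 faults
f=4: 7 faults
f=5: 6 faults
f=6: 6 faults
Smallest f with faults ≤ 7 is 4.

4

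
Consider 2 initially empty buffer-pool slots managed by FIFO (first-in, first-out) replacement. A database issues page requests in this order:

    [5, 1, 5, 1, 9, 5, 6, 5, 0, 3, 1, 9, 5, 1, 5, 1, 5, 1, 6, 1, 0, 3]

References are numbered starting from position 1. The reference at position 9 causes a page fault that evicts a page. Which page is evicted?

pos 1: 5: miss, frames {5}
pos 2: 1: miss, frames {5,1}
pos 3: 5: hit
pos 4: 1: hit
pos 5: 9: miss, evict 5, frames {1,9}
pos 6: 5: miss, evict 1, frames {9,5}
pos 7: 6: miss, evict 9, frames {5,6}
pos 8: 5: hit
pos 9: 0: miss, evict 5, frames {6,0}
At position 9, page 5 is evicted.

5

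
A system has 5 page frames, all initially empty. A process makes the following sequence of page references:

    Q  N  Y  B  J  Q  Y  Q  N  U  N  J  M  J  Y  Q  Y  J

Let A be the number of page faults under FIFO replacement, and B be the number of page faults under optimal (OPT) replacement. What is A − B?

Under FIFO: F F F F F . . . . F . . F . . F F . → 9 faults.
Under OPT: F F F F F . . . . F . . F . . . . . → 7 faults.
A − B = 9 − 7 = 2.

2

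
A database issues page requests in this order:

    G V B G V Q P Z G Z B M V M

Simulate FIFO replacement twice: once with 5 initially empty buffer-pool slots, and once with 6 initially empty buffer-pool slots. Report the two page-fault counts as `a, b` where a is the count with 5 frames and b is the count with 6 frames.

9, 7

5 frames: F F F . . F F F F . . F F . → 9 faults.
6 frames: F F F . . F F F . . . F . . → 7 faults.
7 < 9: adding a frame reduced faults, as is typical.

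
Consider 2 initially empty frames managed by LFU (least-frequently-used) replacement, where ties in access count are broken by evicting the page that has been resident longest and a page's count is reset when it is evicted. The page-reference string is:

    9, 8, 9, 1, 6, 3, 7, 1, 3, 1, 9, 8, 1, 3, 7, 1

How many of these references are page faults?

14

9 -> miss, frames [9]
8 -> miss, frames [9, 8]
9 -> hit
1 -> miss, evict 8, frames [9, 1]
6 -> miss, evict 1, frames [9, 6]
3 -> miss, evict 6, frames [9, 3]
7 -> miss, evict 3, frames [9, 7]
1 -> miss, evict 7, frames [9, 1]
3 -> miss, evict 1, frames [9, 3]
1 -> miss, evict 3, frames [9, 1]
9 -> hit
8 -> miss, evict 1, frames [9, 8]
1 -> miss, evict 8, frames [9, 1]
3 -> miss, evict 1, frames [9, 3]
7 -> miss, evict 3, frames [9, 7]
1 -> miss, evict 7, frames [9, 1]
Page faults: 14.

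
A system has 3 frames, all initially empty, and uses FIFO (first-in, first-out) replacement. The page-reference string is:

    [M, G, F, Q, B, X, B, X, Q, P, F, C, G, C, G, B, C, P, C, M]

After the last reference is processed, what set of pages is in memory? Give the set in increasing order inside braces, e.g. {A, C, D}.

M: fault, frames {M}
G: fault, frames {M,G}
F: fault, frames {M,G,F}
Q: fault, evict M, frames {G,F,Q}
B: fault, evict G, frames {F,Q,B}
X: fault, evict F, frames {Q,B,X}
B: hit
X: hit
Q: hit
P: fault, evict Q, frames {B,X,P}
F: fault, evict B, frames {X,P,F}
C: fault, evict X, frames {P,F,C}
G: fault, evict P, frames {F,C,G}
C: hit
G: hit
B: fault, evict F, frames {C,G,B}
C: hit
P: fault, evict C, frames {G,B,P}
C: fault, evict G, frames {B,P,C}
M: fault, evict B, frames {P,C,M}

{C, M, P}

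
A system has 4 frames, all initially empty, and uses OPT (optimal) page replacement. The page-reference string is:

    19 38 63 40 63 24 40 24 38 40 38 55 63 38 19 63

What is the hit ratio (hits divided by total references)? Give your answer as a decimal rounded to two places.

0.56

19: miss, frames [19]
38: miss, frames [19, 38]
63: miss, frames [19, 38, 63]
40: miss, frames [19, 38, 63, 40]
63: hit
24: miss, evict 19, frames [38, 63, 40, 24]
40: hit
24: hit
38: hit
40: hit
38: hit
55: miss, evict 24, frames [38, 63, 40, 55]
63: hit
38: hit
19: miss, evict 55, frames [38, 63, 40, 19]
63: hit
Hits: 9 of 16 references → 9/16 = 0.5625.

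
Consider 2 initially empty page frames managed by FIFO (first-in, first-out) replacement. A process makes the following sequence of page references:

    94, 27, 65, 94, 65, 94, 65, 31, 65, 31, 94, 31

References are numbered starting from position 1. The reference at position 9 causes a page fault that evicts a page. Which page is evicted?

pos 1: 94 → miss, frames (94)
pos 2: 27 → miss, frames (94 27)
pos 3: 65 → miss, evict 94, frames (27 65)
pos 4: 94 → miss, evict 27, frames (65 94)
pos 5: 65 → hit
pos 6: 94 → hit
pos 7: 65 → hit
pos 8: 31 → miss, evict 65, frames (94 31)
pos 9: 65 → miss, evict 94, frames (31 65)
At position 9, page 94 is evicted.

94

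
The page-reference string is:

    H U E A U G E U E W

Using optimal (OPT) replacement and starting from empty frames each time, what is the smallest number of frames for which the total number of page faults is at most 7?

f=1: 10 faults
f=2: 7 faults
f=3: 6 faults
f=4: 6 faults
f=5: 6 faults
f=6: 6 faults
Smallest f with faults ≤ 7 is 2.

2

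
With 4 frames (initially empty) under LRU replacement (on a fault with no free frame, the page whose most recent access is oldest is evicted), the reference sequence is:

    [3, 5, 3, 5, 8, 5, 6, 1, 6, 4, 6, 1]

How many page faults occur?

3 → miss, frames [3]
5 → miss, frames [3, 5]
3 → hit
5 → hit
8 → miss, frames [3, 5, 8]
5 → hit
6 → miss, frames [3, 8, 5, 6]
1 → miss, evict 3, frames [8, 5, 6, 1]
6 → hit
4 → miss, evict 8, frames [5, 1, 6, 4]
6 → hit
1 → hit
Page faults: 6.

6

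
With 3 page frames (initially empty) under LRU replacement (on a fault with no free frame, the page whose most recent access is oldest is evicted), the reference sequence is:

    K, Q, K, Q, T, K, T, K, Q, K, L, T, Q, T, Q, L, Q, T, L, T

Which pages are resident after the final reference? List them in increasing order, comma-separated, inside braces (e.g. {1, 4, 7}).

{L, Q, T}

K → miss, frames [K]
Q → miss, frames [K, Q]
K → hit
Q → hit
T → miss, frames [K, Q, T]
K → hit
T → hit
K → hit
Q → hit
K → hit
L → miss, evict T, frames [Q, K, L]
T → miss, evict Q, frames [K, L, T]
Q → miss, evict K, frames [L, T, Q]
T → hit
Q → hit
L → hit
Q → hit
T → hit
L → hit
T → hit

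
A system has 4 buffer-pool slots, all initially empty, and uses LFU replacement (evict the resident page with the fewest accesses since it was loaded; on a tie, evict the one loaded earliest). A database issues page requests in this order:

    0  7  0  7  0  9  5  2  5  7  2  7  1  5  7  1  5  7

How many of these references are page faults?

0 -> fault, frames {0}
7 -> fault, frames {0,7}
0 -> hit
7 -> hit
0 -> hit
9 -> fault, frames {0,7,9}
5 -> fault, frames {0,7,9,5}
2 -> fault, evict 9, frames {0,7,5,2}
5 -> hit
7 -> hit
2 -> hit
7 -> hit
1 -> fault, evict 5, frames {0,7,2,1}
5 -> fault, evict 1, frames {0,7,2,5}
7 -> hit
1 -> fault, evict 5, frames {0,7,2,1}
5 -> fault, evict 1, frames {0,7,2,5}
7 -> hit
Page faults: 9.

9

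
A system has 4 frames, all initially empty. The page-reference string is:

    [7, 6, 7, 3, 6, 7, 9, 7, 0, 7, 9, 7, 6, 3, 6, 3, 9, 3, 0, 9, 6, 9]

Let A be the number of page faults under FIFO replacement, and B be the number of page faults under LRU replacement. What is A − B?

Under FIFO: F F . F . . F . F F . . F F . . F . F . . . → 10 faults.
Under LRU: F F . F . . F . F . . . . F . . . . F . . . → 7 faults.
A − B = 10 − 7 = 3.

3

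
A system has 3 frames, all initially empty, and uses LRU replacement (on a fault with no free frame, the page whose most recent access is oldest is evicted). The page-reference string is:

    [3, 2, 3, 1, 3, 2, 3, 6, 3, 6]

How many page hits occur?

6

3 → fault, frames (3)
2 → fault, frames (3 2)
3 → hit
1 → fault, frames (2 3 1)
3 → hit
2 → hit
3 → hit
6 → fault, evict 1, frames (2 3 6)
3 → hit
6 → hit
Hits: 6.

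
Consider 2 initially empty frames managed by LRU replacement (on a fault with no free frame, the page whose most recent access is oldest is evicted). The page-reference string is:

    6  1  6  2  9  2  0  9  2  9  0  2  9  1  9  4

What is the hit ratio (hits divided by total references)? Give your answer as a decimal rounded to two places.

0.25

6 -> miss, frames [6]
1 -> miss, frames [6, 1]
6 -> hit
2 -> miss, evict 1, frames [6, 2]
9 -> miss, evict 6, frames [2, 9]
2 -> hit
0 -> miss, evict 9, frames [2, 0]
9 -> miss, evict 2, frames [0, 9]
2 -> miss, evict 0, frames [9, 2]
9 -> hit
0 -> miss, evict 2, frames [9, 0]
2 -> miss, evict 9, frames [0, 2]
9 -> miss, evict 0, frames [2, 9]
1 -> miss, evict 2, frames [9, 1]
9 -> hit
4 -> miss, evict 1, frames [9, 4]
Hits: 4 of 16 references → 4/16 = 0.2500.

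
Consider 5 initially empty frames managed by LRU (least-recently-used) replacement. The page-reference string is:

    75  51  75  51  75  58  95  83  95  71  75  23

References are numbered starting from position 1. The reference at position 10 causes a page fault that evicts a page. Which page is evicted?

pos 1: 75 -> fault, frames (75)
pos 2: 51 -> fault, frames (75 51)
pos 3: 75 -> hit
pos 4: 51 -> hit
pos 5: 75 -> hit
pos 6: 58 -> fault, frames (51 75 58)
pos 7: 95 -> fault, frames (51 75 58 95)
pos 8: 83 -> fault, frames (51 75 58 95 83)
pos 9: 95 -> hit
pos 10: 71 -> fault, evict 51, frames (75 58 83 95 71)
At position 10, page 51 is evicted.

51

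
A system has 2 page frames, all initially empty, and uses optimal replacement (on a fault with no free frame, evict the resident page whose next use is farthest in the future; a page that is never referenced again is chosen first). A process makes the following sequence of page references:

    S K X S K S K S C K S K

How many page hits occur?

S -> fault, frames {S}
K -> fault, frames {S,K}
X -> fault, evict K, frames {S,X}
S -> hit
K -> fault, evict X, frames {S,K}
S -> hit
K -> hit
S -> hit
C -> fault, evict S, frames {K,C}
K -> hit
S -> fault, evict C, frames {K,S}
K -> hit
Hits: 6.

6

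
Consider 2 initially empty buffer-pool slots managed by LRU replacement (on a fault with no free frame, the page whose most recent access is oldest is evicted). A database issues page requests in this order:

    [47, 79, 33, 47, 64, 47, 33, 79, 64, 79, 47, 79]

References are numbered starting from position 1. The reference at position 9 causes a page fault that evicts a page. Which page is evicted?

pos 1: 47 → fault, frames {47}
pos 2: 79 → fault, frames {47,79}
pos 3: 33 → fault, evict 47, frames {79,33}
pos 4: 47 → fault, evict 79, frames {33,47}
pos 5: 64 → fault, evict 33, frames {47,64}
pos 6: 47 → hit
pos 7: 33 → fault, evict 64, frames {47,33}
pos 8: 79 → fault, evict 47, frames {33,79}
pos 9: 64 → fault, evict 33, frames {79,64}
At position 9, page 33 is evicted.

33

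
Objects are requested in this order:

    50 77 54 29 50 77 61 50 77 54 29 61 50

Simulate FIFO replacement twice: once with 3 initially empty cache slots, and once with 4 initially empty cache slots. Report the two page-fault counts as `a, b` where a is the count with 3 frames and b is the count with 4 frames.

10, 11

3 frames: F F F F F F F . . F F . F → 10 faults.
4 frames: F F F F . . F F F F F F F → 11 faults.
11 > 10: adding a frame increased faults — Belady's anomaly.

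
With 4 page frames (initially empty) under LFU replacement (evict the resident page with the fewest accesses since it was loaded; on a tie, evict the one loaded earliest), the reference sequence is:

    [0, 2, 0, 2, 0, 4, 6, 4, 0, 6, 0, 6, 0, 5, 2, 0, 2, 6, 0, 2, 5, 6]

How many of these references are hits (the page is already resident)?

0 → miss, frames (0)
2 → miss, frames (0 2)
0 → hit
2 → hit
0 → hit
4 → miss, frames (0 2 4)
6 → miss, frames (0 2 4 6)
4 → hit
0 → hit
6 → hit
0 → hit
6 → hit
0 → hit
5 → miss, evict 2, frames (0 4 6 5)
2 → miss, evict 5, frames (0 4 6 2)
0 → hit
2 → hit
6 → hit
0 → hit
2 → hit
5 → miss, evict 4, frames (0 6 2 5)
6 → hit
Hits: 15.

15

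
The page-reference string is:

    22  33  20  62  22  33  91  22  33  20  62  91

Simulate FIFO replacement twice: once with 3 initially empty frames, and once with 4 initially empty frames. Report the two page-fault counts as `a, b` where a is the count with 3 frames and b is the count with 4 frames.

9, 10

3 frames: F F F F F F F . . F F . → 9 faults.
4 frames: F F F F . . F F F F F F → 10 faults.
10 > 9: adding a frame increased faults — Belady's anomaly.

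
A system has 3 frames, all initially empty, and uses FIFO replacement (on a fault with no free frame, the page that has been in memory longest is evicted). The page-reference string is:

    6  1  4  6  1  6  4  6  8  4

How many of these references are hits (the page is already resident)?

6

6: miss, frames [6]
1: miss, frames [6, 1]
4: miss, frames [6, 1, 4]
6: hit
1: hit
6: hit
4: hit
6: hit
8: miss, evict 6, frames [1, 4, 8]
4: hit
Hits: 6.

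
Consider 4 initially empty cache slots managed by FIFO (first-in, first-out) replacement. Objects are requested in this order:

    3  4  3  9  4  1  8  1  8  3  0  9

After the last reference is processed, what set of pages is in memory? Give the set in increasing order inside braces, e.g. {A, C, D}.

{0, 3, 8, 9}

3: miss, frames [3]
4: miss, frames [3, 4]
3: hit
9: miss, frames [3, 4, 9]
4: hit
1: miss, frames [3, 4, 9, 1]
8: miss, evict 3, frames [4, 9, 1, 8]
1: hit
8: hit
3: miss, evict 4, frames [9, 1, 8, 3]
0: miss, evict 9, frames [1, 8, 3, 0]
9: miss, evict 1, frames [8, 3, 0, 9]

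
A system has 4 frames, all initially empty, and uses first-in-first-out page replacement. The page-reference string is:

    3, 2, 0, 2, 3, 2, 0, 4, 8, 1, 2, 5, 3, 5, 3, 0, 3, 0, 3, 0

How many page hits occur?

10

3: miss, frames (3)
2: miss, frames (3 2)
0: miss, frames (3 2 0)
2: hit
3: hit
2: hit
0: hit
4: miss, frames (3 2 0 4)
8: miss, evict 3, frames (2 0 4 8)
1: miss, evict 2, frames (0 4 8 1)
2: miss, evict 0, frames (4 8 1 2)
5: miss, evict 4, frames (8 1 2 5)
3: miss, evict 8, frames (1 2 5 3)
5: hit
3: hit
0: miss, evict 1, frames (2 5 3 0)
3: hit
0: hit
3: hit
0: hit
Hits: 10.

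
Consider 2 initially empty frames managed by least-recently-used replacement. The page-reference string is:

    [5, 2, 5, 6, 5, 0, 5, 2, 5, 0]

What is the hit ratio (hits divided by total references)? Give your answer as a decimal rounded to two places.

0.40

5 -> fault, frames [5]
2 -> fault, frames [5, 2]
5 -> hit
6 -> fault, evict 2, frames [5, 6]
5 -> hit
0 -> fault, evict 6, frames [5, 0]
5 -> hit
2 -> fault, evict 0, frames [5, 2]
5 -> hit
0 -> fault, evict 2, frames [5, 0]
Hits: 4 of 10 references → 4/10 = 0.4000.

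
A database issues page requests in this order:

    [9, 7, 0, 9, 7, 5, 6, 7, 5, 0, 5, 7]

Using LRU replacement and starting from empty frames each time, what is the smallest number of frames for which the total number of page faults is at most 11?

2

f=1: 12 faults
f=2: 11 faults
f=3: 6 faults
f=4: 6 faults
f=5: 5 faults
Smallest f with faults ≤ 11 is 2.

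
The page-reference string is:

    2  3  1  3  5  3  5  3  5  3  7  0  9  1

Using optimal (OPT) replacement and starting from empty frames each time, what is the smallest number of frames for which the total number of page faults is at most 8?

f=1: 14 faults
f=2: 8 faults
f=3: 7 faults
f=4: 7 faults
f=5: 7 faults
f=6: 7 faults
f=7: 7 faults
Smallest f with faults ≤ 8 is 2.

2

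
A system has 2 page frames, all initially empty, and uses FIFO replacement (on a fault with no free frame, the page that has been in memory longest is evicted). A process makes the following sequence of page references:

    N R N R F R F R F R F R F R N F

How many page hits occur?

12

N → fault, frames {N}
R → fault, frames {N,R}
N → hit
R → hit
F → fault, evict N, frames {R,F}
R → hit
F → hit
R → hit
F → hit
R → hit
F → hit
R → hit
F → hit
R → hit
N → fault, evict R, frames {F,N}
F → hit
Hits: 12.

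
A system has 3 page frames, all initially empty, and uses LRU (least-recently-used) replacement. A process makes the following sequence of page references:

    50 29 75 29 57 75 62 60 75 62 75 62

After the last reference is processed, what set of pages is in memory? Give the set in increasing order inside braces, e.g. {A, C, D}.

{60, 62, 75}

50 -> fault, frames {50}
29 -> fault, frames {50,29}
75 -> fault, frames {50,29,75}
29 -> hit
57 -> fault, evict 50, frames {75,29,57}
75 -> hit
62 -> fault, evict 29, frames {57,75,62}
60 -> fault, evict 57, frames {75,62,60}
75 -> hit
62 -> hit
75 -> hit
62 -> hit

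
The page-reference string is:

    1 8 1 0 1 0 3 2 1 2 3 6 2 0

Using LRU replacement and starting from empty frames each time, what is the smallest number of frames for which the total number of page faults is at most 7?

f=1: 14 faults
f=2: 10 faults
f=3: 8 faults
f=4: 7 faults
f=5: 6 faults
f=6: 6 faults
Smallest f with faults ≤ 7 is 4.

4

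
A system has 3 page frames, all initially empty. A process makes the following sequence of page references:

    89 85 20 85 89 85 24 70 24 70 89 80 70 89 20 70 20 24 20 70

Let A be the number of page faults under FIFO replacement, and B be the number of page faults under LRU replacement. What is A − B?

1

Under FIFO: F F F . . . F F . . F F . . F F . F . . → 10 faults.
Under LRU: F F F . . . F F . . F F . . F . . F . . → 9 faults.
A − B = 10 − 9 = 1.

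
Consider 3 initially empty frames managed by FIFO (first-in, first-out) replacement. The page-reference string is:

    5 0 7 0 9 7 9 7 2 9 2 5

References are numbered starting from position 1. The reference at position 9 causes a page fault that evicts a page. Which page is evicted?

pos 1: 5 → fault, frames [5]
pos 2: 0 → fault, frames [5, 0]
pos 3: 7 → fault, frames [5, 0, 7]
pos 4: 0 → hit
pos 5: 9 → fault, evict 5, frames [0, 7, 9]
pos 6: 7 → hit
pos 7: 9 → hit
pos 8: 7 → hit
pos 9: 2 → fault, evict 0, frames [7, 9, 2]
At position 9, page 0 is evicted.

0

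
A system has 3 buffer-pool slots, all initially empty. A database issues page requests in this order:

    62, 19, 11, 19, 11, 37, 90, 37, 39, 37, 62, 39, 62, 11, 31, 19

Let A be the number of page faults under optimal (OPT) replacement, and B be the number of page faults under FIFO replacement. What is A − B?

-1

Under OPT: F F F . . F F . F . . . . F F F → 9 faults.
Under FIFO: F F F . . F F . F . F . . F F F → 10 faults.
A − B = 9 − 10 = -1.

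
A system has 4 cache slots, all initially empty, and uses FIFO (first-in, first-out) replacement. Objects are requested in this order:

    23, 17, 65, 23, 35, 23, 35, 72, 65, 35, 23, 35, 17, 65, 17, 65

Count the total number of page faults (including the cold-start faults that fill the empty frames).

23: fault, frames {23}
17: fault, frames {23,17}
65: fault, frames {23,17,65}
23: hit
35: fault, frames {23,17,65,35}
23: hit
35: hit
72: fault, evict 23, frames {17,65,35,72}
65: hit
35: hit
23: fault, evict 17, frames {65,35,72,23}
35: hit
17: fault, evict 65, frames {35,72,23,17}
65: fault, evict 35, frames {72,23,17,65}
17: hit
65: hit
Page faults: 8.

8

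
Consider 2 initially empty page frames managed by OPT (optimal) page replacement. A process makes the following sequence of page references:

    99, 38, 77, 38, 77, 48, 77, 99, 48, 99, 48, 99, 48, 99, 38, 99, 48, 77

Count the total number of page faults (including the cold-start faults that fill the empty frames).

99 → miss, frames {99}
38 → miss, frames {99,38}
77 → miss, evict 99, frames {38,77}
38 → hit
77 → hit
48 → miss, evict 38, frames {77,48}
77 → hit
99 → miss, evict 77, frames {48,99}
48 → hit
99 → hit
48 → hit
99 → hit
48 → hit
99 → hit
38 → miss, evict 48, frames {99,38}
99 → hit
48 → miss, evict 38, frames {99,48}
77 → miss, evict 48, frames {99,77}
Page faults: 8.

8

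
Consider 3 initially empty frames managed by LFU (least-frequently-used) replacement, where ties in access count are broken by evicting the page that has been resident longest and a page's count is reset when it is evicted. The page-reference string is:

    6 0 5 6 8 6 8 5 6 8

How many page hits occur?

6 -> miss, frames (6)
0 -> miss, frames (6 0)
5 -> miss, frames (6 0 5)
6 -> hit
8 -> miss, evict 0, frames (6 5 8)
6 -> hit
8 -> hit
5 -> hit
6 -> hit
8 -> hit
Hits: 6.

6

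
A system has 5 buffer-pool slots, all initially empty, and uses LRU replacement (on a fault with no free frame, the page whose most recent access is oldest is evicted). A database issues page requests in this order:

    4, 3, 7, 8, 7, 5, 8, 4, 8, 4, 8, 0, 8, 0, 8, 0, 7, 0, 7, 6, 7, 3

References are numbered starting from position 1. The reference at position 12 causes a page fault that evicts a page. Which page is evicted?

pos 1: 4 → fault, frames {4}
pos 2: 3 → fault, frames {4,3}
pos 3: 7 → fault, frames {4,3,7}
pos 4: 8 → fault, frames {4,3,7,8}
pos 5: 7 → hit
pos 6: 5 → fault, frames {4,3,8,7,5}
pos 7: 8 → hit
pos 8: 4 → hit
pos 9: 8 → hit
pos 10: 4 → hit
pos 11: 8 → hit
pos 12: 0 → fault, evict 3, frames {7,5,4,8,0}
At position 12, page 3 is evicted.

3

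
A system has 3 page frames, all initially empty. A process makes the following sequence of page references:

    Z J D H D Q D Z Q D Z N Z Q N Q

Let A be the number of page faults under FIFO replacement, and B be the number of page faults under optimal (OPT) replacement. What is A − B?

Under FIFO: F F F F . F . F . F . F . F . . → 9 faults.
Under OPT: F F F F . F . . . . . F . . . . → 6 faults.
A − B = 9 − 6 = 3.

3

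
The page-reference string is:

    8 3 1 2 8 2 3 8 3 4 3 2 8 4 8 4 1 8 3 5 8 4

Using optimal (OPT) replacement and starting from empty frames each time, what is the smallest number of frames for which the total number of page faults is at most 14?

2

f=1: 22 faults
f=2: 12 faults
f=3: 9 faults
f=4: 7 faults
f=5: 6 faults
f=6: 6 faults
Smallest f with faults ≤ 14 is 2.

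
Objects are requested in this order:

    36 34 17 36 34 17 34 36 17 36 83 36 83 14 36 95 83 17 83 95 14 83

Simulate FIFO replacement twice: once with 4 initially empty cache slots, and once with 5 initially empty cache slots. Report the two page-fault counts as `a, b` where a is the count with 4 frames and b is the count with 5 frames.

10, 6

4 frames: F F F . . . . . . . F . . F F F . F F . F . → 10 faults.
5 frames: F F F . . . . . . . F . . F . F . . . . . . → 6 faults.
6 < 10: adding a frame reduced faults, as is typical.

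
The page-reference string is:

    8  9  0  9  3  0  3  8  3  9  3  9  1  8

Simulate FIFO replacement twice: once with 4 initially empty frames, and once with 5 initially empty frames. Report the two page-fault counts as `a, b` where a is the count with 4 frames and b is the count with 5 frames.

6, 5

4 frames: F F F . F . . . . . . . F F → 6 faults.
5 frames: F F F . F . . . . . . . F . → 5 faults.
5 < 6: adding a frame reduced faults, as is typical.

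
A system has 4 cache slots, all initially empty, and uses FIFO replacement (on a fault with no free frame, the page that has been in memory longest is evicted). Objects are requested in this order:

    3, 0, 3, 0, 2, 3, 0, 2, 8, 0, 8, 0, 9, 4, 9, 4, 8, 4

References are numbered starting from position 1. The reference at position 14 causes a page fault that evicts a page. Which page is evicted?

0

pos 1: 3 -> miss, frames {3}
pos 2: 0 -> miss, frames {3,0}
pos 3: 3 -> hit
pos 4: 0 -> hit
pos 5: 2 -> miss, frames {3,0,2}
pos 6: 3 -> hit
pos 7: 0 -> hit
pos 8: 2 -> hit
pos 9: 8 -> miss, frames {3,0,2,8}
pos 10: 0 -> hit
pos 11: 8 -> hit
pos 12: 0 -> hit
pos 13: 9 -> miss, evict 3, frames {0,2,8,9}
pos 14: 4 -> miss, evict 0, frames {2,8,9,4}
At position 14, page 0 is evicted.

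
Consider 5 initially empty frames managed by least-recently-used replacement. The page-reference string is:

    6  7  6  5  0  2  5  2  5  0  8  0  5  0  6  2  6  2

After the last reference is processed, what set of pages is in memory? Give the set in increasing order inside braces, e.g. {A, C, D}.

6 → fault, frames [6]
7 → fault, frames [6, 7]
6 → hit
5 → fault, frames [7, 6, 5]
0 → fault, frames [7, 6, 5, 0]
2 → fault, frames [7, 6, 5, 0, 2]
5 → hit
2 → hit
5 → hit
0 → hit
8 → fault, evict 7, frames [6, 2, 5, 0, 8]
0 → hit
5 → hit
0 → hit
6 → hit
2 → hit
6 → hit
2 → hit

{0, 2, 5, 6, 8}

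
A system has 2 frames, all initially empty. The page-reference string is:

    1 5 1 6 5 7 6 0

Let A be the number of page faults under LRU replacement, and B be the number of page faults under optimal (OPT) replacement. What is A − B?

2

Under LRU: F F . F F F F F → 7 faults.
Under OPT: F F . F . F . F → 5 faults.
A − B = 7 − 5 = 2.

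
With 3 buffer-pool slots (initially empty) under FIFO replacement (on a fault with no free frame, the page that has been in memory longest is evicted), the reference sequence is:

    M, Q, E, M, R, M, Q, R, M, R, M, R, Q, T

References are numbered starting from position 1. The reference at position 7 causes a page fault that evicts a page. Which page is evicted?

E

pos 1: M → fault, frames [M]
pos 2: Q → fault, frames [M, Q]
pos 3: E → fault, frames [M, Q, E]
pos 4: M → hit
pos 5: R → fault, evict M, frames [Q, E, R]
pos 6: M → fault, evict Q, frames [E, R, M]
pos 7: Q → fault, evict E, frames [R, M, Q]
At position 7, page E is evicted.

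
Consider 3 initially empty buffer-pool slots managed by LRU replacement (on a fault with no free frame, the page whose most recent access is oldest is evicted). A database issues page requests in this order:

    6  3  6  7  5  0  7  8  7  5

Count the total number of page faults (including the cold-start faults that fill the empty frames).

6 -> miss, frames {6}
3 -> miss, frames {6,3}
6 -> hit
7 -> miss, frames {3,6,7}
5 -> miss, evict 3, frames {6,7,5}
0 -> miss, evict 6, frames {7,5,0}
7 -> hit
8 -> miss, evict 5, frames {0,7,8}
7 -> hit
5 -> miss, evict 0, frames {8,7,5}
Page faults: 7.

7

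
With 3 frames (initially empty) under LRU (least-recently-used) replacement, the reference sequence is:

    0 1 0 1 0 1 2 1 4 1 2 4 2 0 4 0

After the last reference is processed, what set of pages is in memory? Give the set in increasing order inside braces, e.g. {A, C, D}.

0: fault, frames {0}
1: fault, frames {0,1}
0: hit
1: hit
0: hit
1: hit
2: fault, frames {0,1,2}
1: hit
4: fault, evict 0, frames {2,1,4}
1: hit
2: hit
4: hit
2: hit
0: fault, evict 1, frames {4,2,0}
4: hit
0: hit

{0, 2, 4}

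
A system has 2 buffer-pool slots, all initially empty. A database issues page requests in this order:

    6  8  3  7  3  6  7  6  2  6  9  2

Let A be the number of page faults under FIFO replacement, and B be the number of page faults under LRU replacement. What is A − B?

Under FIFO: F F F F . F . . F . F . → 7 faults.
Under LRU: F F F F . F F . F . F F → 9 faults.
A − B = 7 − 9 = -2.

-2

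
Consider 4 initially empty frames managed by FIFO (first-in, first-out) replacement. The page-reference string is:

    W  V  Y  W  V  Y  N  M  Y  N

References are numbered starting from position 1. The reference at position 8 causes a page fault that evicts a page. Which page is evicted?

pos 1: W → miss, frames (W)
pos 2: V → miss, frames (W V)
pos 3: Y → miss, frames (W V Y)
pos 4: W → hit
pos 5: V → hit
pos 6: Y → hit
pos 7: N → miss, frames (W V Y N)
pos 8: M → miss, evict W, frames (V Y N M)
At position 8, page W is evicted.

W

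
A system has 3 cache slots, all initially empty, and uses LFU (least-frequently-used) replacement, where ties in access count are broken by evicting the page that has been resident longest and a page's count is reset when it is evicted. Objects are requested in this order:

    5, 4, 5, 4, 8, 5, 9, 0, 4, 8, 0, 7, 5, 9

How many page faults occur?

5: miss, frames [5]
4: miss, frames [5, 4]
5: hit
4: hit
8: miss, frames [5, 4, 8]
5: hit
9: miss, evict 8, frames [5, 4, 9]
0: miss, evict 9, frames [5, 4, 0]
4: hit
8: miss, evict 0, frames [5, 4, 8]
0: miss, evict 8, frames [5, 4, 0]
7: miss, evict 0, frames [5, 4, 7]
5: hit
9: miss, evict 7, frames [5, 4, 9]
Page faults: 9.

9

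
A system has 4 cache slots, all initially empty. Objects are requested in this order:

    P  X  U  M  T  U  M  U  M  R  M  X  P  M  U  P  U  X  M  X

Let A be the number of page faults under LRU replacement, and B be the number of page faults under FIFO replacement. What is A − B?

-1

Under LRU: F F F F F . . . . F . F F . F . . . . . → 9 faults.
Under FIFO: F F F F F . . . . F . F F F F . . . . . → 10 faults.
A − B = 9 − 10 = -1.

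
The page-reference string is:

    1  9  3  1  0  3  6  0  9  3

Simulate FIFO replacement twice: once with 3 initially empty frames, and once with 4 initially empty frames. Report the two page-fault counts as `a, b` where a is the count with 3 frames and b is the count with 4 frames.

7, 5

3 frames: F F F . F . F . F F → 7 faults.
4 frames: F F F . F . F . . . → 5 faults.
5 < 7: adding a frame reduced faults, as is typical.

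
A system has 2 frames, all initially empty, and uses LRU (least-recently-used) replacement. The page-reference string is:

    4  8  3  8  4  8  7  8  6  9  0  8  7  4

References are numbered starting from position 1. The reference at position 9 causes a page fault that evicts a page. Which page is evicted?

pos 1: 4 → fault, frames {4}
pos 2: 8 → fault, frames {4,8}
pos 3: 3 → fault, evict 4, frames {8,3}
pos 4: 8 → hit
pos 5: 4 → fault, evict 3, frames {8,4}
pos 6: 8 → hit
pos 7: 7 → fault, evict 4, frames {8,7}
pos 8: 8 → hit
pos 9: 6 → fault, evict 7, frames {8,6}
At position 9, page 7 is evicted.

7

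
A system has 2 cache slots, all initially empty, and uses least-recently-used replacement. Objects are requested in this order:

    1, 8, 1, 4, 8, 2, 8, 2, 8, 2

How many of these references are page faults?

1: miss, frames (1)
8: miss, frames (1 8)
1: hit
4: miss, evict 8, frames (1 4)
8: miss, evict 1, frames (4 8)
2: miss, evict 4, frames (8 2)
8: hit
2: hit
8: hit
2: hit
Page faults: 5.

5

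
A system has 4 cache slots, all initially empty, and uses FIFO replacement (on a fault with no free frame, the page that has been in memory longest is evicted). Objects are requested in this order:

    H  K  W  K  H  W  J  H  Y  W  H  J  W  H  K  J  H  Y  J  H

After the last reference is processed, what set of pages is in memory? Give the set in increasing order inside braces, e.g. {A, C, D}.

{H, J, K, Y}

H: miss, frames [H]
K: miss, frames [H, K]
W: miss, frames [H, K, W]
K: hit
H: hit
W: hit
J: miss, frames [H, K, W, J]
H: hit
Y: miss, evict H, frames [K, W, J, Y]
W: hit
H: miss, evict K, frames [W, J, Y, H]
J: hit
W: hit
H: hit
K: miss, evict W, frames [J, Y, H, K]
J: hit
H: hit
Y: hit
J: hit
H: hit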